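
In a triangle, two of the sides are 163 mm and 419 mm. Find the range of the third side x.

256 < x < 582 (mm)

By the triangle inequality, x must be less than 163 + 419 = 582 and greater than |163 − 419| = 256.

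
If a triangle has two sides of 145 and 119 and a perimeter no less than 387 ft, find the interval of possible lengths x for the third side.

123 ≤ x < 264

Triangle inequality alone gives 26 < x < 264.
The perimeter condition gives x ≥ 387 − 145 − 119 = 123.
Intersecting the two: 123 ≤ x < 264.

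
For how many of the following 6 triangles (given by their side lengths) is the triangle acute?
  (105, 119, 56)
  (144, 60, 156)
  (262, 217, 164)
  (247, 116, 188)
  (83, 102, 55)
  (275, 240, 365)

1

(105,119,56): 56²+105² = 14161 = 119² → right
(144,60,156): 60²+144² = 24336 = 156² → right
(262,217,164): 164²+217² = 73985 > 68644 = 262² → acute
(247,116,188): 116²+188² = 48800 < 61009 = 247² → obtuse
(83,102,55): 55²+83² = 9914 < 10404 = 102² → obtuse
(275,240,365): 240²+275² = 133225 = 365² → right
1 of the 6 is acute.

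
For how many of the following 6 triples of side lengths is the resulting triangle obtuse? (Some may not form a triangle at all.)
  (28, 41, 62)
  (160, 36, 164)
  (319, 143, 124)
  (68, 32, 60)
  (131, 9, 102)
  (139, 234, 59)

(28,41,62): 28²+41² = 2465 < 3844 = 62² → obtuse
(160,36,164): 36²+160² = 26896 = 164² → right
(319,143,124): 124+143 ≤ 319, not a triangle
(68,32,60): 32²+60² = 4624 = 68² → right
(131,9,102): 9+102 ≤ 131, not a triangle
(139,234,59): 59+139 ≤ 234, not a triangle
1 of the 6 is obtuse.

1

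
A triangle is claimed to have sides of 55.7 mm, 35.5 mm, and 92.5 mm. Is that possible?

The longest side is 92.5, but the other two sum to only 91.2.
91.2 < 92.5, so the triangle inequality fails.

No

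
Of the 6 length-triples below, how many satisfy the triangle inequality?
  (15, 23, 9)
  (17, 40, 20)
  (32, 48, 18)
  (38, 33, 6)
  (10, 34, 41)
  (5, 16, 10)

(9,15,23): 9+15 > 23 → valid
(17,20,40): 17+20 ≤ 40 → not valid
(18,32,48): 18+32 > 48 → valid
(6,33,38): 6+33 > 38 → valid
(10,34,41): 10+34 > 41 → valid
(5,10,16): 5+10 ≤ 16 → not valid
4 of the 6 triples form a triangle.

4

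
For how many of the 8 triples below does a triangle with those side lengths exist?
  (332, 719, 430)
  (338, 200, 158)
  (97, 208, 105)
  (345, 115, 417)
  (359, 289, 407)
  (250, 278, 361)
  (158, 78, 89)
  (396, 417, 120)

7

(332,430,719): 332+430 > 719 → valid
(158,200,338): 158+200 > 338 → valid
(97,105,208): 97+105 ≤ 208 → not valid
(115,345,417): 115+345 > 417 → valid
(289,359,407): 289+359 > 407 → valid
(250,278,361): 250+278 > 361 → valid
(78,89,158): 78+89 > 158 → valid
(120,396,417): 120+396 > 417 → valid
7 of the 8 triples form a triangle.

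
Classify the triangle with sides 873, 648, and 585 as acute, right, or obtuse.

right

Compare the square of the longest side to the sum of squares of the other two: 585² + 648² = 762129 = 873².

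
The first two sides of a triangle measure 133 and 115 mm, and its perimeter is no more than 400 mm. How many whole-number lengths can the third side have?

134

Triangle inequality: 18 < x < 248. Perimeter ≤ 400 gives x ≤ 400 − 133 − 115 = 152.
So 18 < x ≤ 152; integers 19 through 152: 134 values.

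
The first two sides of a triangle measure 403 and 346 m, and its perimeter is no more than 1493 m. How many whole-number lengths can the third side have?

687

Triangle inequality: 57 < x < 749. Perimeter ≤ 1493 gives x ≤ 1493 − 403 − 346 = 744.
So 57 < x ≤ 744; integers 58 through 744: 687 values.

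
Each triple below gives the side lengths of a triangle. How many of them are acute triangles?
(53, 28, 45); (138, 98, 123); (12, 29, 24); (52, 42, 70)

1

(53,28,45): 28²+45² = 2809 = 53² → right
(138,98,123): 98²+123² = 24733 > 19044 = 138² → acute
(12,29,24): 12²+24² = 720 < 841 = 29² → obtuse
(52,42,70): 42²+52² = 4468 < 4900 = 70² → obtuse
1 of the 4 is acute.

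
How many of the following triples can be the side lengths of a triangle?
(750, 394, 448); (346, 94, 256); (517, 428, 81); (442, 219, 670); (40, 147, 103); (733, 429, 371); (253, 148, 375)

4

(394,448,750): 394+448 > 750 → valid
(94,256,346): 94+256 > 346 → valid
(81,428,517): 81+428 ≤ 517 → not valid
(219,442,670): 219+442 ≤ 670 → not valid
(40,103,147): 40+103 ≤ 147 → not valid
(371,429,733): 371+429 > 733 → valid
(148,253,375): 148+253 > 375 → valid
4 of the 7 triples form a triangle.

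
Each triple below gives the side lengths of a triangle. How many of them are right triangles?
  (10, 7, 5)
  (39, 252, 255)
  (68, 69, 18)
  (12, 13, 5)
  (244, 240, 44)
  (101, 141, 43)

(10,7,5): 5²+7² = 74 < 100 = 10² → obtuse
(39,252,255): 39²+252² = 65025 = 255² → right
(68,69,18): 18²+68² = 4948 > 4761 = 69² → acute
(12,13,5): 5²+12² = 169 = 13² → right
(244,240,44): 44²+240² = 59536 = 244² → right
(101,141,43): 43²+101² = 12050 < 19881 = 141² → obtuse
3 of the 6 are right.

3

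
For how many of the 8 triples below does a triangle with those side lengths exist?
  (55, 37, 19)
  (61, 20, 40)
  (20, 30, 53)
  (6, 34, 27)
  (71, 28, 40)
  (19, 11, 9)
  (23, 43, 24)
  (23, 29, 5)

(19,37,55): 19+37 > 55 → valid
(20,40,61): 20+40 ≤ 61 → not valid
(20,30,53): 20+30 ≤ 53 → not valid
(6,27,34): 6+27 ≤ 34 → not valid
(28,40,71): 28+40 ≤ 71 → not valid
(9,11,19): 9+11 > 19 → valid
(23,24,43): 23+24 > 43 → valid
(5,23,29): 5+23 ≤ 29 → not valid
3 of the 8 triples form a triangle.

3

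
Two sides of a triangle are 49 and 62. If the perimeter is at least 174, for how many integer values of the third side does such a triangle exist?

Triangle inequality: 13 < x < 111. Perimeter ≥ 174 gives x ≥ 174 − 49 − 62 = 63.
So 63 ≤ x < 111; integers 63 through 110: 48 values.

48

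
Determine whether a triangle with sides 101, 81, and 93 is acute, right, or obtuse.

Compare the square of the longest side to the sum of squares of the other two: 81² + 93² = 15210 > 10201 = 101².

acute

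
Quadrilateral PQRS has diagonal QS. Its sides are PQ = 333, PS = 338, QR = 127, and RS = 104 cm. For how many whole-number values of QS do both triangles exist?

From triangle PQS: 5 < QS < 671.
From triangle RQS: 23 < QS < 231.
Intersection: 23 < QS < 231, so integers 24 through 230: 207 values.

207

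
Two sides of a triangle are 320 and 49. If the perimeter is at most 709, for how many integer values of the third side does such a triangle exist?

69

Triangle inequality: 271 < x < 369. Perimeter ≤ 709 gives x ≤ 709 − 320 − 49 = 340.
So 271 < x ≤ 340; integers 272 through 340: 69 values.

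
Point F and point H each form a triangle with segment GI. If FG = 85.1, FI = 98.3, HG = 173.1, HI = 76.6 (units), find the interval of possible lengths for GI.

96.5 < GI < 183.4

From triangle FGI: |85.1 − 98.3| < GI < 85.1 + 98.3, i.e. 13.2 < GI < 183.4.
From triangle HGI: 96.5 < GI < 249.7.
Both must hold, so GI lies in the intersection.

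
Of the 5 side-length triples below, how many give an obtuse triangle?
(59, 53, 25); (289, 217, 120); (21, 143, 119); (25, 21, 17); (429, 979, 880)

2

(59,53,25): 25²+53² = 3434 < 3481 = 59² → obtuse
(289,217,120): 120²+217² = 61489 < 83521 = 289² → obtuse
(21,143,119): 21+119 ≤ 143, not a triangle
(25,21,17): 17²+21² = 730 > 625 = 25² → acute
(429,979,880): 429²+880² = 958441 = 979² → right
2 of the 5 are obtuse.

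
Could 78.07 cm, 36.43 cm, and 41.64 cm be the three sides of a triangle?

No

The two shorter sides sum to 78.07, exactly equal to the longest side 78.07.
That gives only a degenerate (flat) triangle — the inequality must be strict.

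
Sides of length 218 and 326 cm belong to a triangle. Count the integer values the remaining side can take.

435

The third side lies in the open interval (108, 544).
Integers from 109 to 543 inclusive: 543 − 109 + 1 = 435.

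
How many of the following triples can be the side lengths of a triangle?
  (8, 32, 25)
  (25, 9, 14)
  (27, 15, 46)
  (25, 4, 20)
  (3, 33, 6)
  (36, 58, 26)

(8,25,32): 8+25 > 32 → valid
(9,14,25): 9+14 ≤ 25 → not valid
(15,27,46): 15+27 ≤ 46 → not valid
(4,20,25): 4+20 ≤ 25 → not valid
(3,6,33): 3+6 ≤ 33 → not valid
(26,36,58): 26+36 > 58 → valid
2 of the 6 triples form a triangle.

2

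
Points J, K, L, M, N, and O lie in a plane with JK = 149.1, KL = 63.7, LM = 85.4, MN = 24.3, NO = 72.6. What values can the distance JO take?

0 ≤ JO ≤ 395.1

The maximum is all hops collinear in one direction: 149.1 + 63.7 + 85.4 + 24.3 + 72.6 = 395.1.
The longest hop is 149.1; the others sum to 246.0. Since 149.1 ≤ 246.0, the path can fold back on itself completely, so the minimum distance is 0.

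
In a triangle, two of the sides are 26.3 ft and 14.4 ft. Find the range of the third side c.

By the triangle inequality, c must be less than 26.3 + 14.4 = 40.7 and greater than |26.3 − 14.4| = 11.9.

11.9 < c < 40.7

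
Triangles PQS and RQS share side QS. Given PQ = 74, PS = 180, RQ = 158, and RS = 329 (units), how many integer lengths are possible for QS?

From triangle PQS: 106 < QS < 254.
From triangle RQS: 171 < QS < 487.
Intersection: 171 < QS < 254, so integers 172 through 253: 82 values.

82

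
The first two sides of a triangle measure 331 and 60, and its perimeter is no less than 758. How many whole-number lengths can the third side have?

Triangle inequality: 271 < x < 391. Perimeter ≥ 758 gives x ≥ 758 − 331 − 60 = 367.
So 367 ≤ x < 391; integers 367 through 390: 24 values.

24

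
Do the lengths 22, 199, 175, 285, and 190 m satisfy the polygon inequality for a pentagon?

Yes

A pentagon exists iff every side is shorter than the sum of the others — equivalently, the longest side is less than the sum of the rest.
Longest side 285 < 586 (sum of the remaining 4), so yes.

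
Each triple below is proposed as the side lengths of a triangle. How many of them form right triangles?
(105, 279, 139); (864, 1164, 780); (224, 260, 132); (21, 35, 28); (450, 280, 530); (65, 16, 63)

5

(105,279,139): 105+139 ≤ 279, not a triangle
(864,1164,780): 780²+864² = 1354896 = 1164² → right
(224,260,132): 132²+224² = 67600 = 260² → right
(21,35,28): 21²+28² = 1225 = 35² → right
(450,280,530): 280²+450² = 280900 = 530² → right
(65,16,63): 16²+63² = 4225 = 65² → right
5 of the 6 are right.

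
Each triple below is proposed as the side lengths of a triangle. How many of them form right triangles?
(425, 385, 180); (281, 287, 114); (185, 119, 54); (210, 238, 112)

2

(425,385,180): 180²+385² = 180625 = 425² → right
(281,287,114): 114²+281² = 91957 > 82369 = 287² → acute
(185,119,54): 54+119 ≤ 185, not a triangle
(210,238,112): 112²+210² = 56644 = 238² → right
2 of the 4 are right.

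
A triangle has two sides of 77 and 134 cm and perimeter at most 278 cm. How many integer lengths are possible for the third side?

Triangle inequality: 57 < x < 211. Perimeter ≤ 278 gives x ≤ 278 − 77 − 134 = 67.
So 57 < x ≤ 67; integers 58 through 67: 10 values.

10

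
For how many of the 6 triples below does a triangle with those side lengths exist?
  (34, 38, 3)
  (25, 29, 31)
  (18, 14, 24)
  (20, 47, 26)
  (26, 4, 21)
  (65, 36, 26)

2

(3,34,38): 3+34 ≤ 38 → not valid
(25,29,31): 25+29 > 31 → valid
(14,18,24): 14+18 > 24 → valid
(20,26,47): 20+26 ≤ 47 → not valid
(4,21,26): 4+21 ≤ 26 → not valid
(26,36,65): 26+36 ≤ 65 → not valid
2 of the 6 triples form a triangle.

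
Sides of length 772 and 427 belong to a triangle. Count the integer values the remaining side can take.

853

The third side lies in the open interval (345, 1199).
Integers from 346 to 1198 inclusive: 1198 − 346 + 1 = 853.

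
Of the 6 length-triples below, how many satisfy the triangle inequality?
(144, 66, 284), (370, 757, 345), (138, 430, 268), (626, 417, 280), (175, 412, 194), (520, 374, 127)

1

(66,144,284): 66+144 ≤ 284 → not valid
(345,370,757): 345+370 ≤ 757 → not valid
(138,268,430): 138+268 ≤ 430 → not valid
(280,417,626): 280+417 > 626 → valid
(175,194,412): 175+194 ≤ 412 → not valid
(127,374,520): 127+374 ≤ 520 → not valid
1 of the 6 triples forms a triangle.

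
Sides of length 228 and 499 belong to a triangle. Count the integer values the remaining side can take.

The third side lies in the open interval (271, 727).
Integers from 272 to 726 inclusive: 726 − 272 + 1 = 455.

455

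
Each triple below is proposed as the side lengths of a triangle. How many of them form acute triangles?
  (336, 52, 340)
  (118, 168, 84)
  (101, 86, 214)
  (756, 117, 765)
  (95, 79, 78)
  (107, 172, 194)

(336,52,340): 52²+336² = 115600 = 340² → right
(118,168,84): 84²+118² = 20980 < 28224 = 168² → obtuse
(101,86,214): 86+101 ≤ 214, not a triangle
(756,117,765): 117²+756² = 585225 = 765² → right
(95,79,78): 78²+79² = 12325 > 9025 = 95² → acute
(107,172,194): 107²+172² = 41033 > 37636 = 194² → acute
2 of the 6 are acute.

2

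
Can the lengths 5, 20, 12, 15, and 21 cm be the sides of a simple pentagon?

Yes

A pentagon exists iff every side is shorter than the sum of the others — equivalently, the longest side is less than the sum of the rest.
Longest side 21 < 52 (sum of the remaining 4), so yes.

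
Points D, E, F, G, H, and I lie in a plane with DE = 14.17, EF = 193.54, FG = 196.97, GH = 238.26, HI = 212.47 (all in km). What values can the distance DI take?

The maximum is all hops collinear in one direction: 14.17 + 193.54 + 196.97 + 238.26 + 212.47 = 855.41.
The longest hop is 238.26; the others sum to 617.15. Since 238.26 ≤ 617.15, the path can fold back on itself completely, so the minimum distance is 0.

0 ≤ DI ≤ 855.41 km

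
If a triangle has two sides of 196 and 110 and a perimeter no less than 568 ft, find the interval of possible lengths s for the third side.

Triangle inequality alone gives 86 < s < 306.
The perimeter condition gives s ≥ 568 − 196 − 110 = 262.
Intersecting the two: 262 ≤ s < 306.

262 ≤ s < 306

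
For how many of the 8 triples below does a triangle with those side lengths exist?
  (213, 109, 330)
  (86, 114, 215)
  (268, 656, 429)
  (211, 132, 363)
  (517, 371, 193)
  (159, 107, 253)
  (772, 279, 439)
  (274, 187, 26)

3

(109,213,330): 109+213 ≤ 330 → not valid
(86,114,215): 86+114 ≤ 215 → not valid
(268,429,656): 268+429 > 656 → valid
(132,211,363): 132+211 ≤ 363 → not valid
(193,371,517): 193+371 > 517 → valid
(107,159,253): 107+159 > 253 → valid
(279,439,772): 279+439 ≤ 772 → not valid
(26,187,274): 26+187 ≤ 274 → not valid
3 of the 8 triples form a triangle.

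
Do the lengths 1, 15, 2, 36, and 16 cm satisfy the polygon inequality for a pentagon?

For a pentagon, each side must be shorter than the sum of the others.
Here the longest side is 36, but the remaining 4 sides sum to only 34.

No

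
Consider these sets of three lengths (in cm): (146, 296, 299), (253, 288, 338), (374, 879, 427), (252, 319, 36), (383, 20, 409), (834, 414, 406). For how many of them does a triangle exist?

(146,296,299): 146+296 > 299 → valid
(253,288,338): 253+288 > 338 → valid
(374,427,879): 374+427 ≤ 879 → not valid
(36,252,319): 36+252 ≤ 319 → not valid
(20,383,409): 20+383 ≤ 409 → not valid
(406,414,834): 406+414 ≤ 834 → not valid
2 of the 6 triples form a triangle.

2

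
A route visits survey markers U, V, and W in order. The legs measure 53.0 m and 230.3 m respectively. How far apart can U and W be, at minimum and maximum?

177.3 ≤ UW ≤ 283.3 m

By the triangle inequality, |53.0 − 230.3| ≤ UW ≤ 53.0 + 230.3.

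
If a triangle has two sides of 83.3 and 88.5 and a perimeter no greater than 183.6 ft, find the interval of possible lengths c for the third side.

Triangle inequality alone gives 5.2 < c < 171.8.
The perimeter condition gives c ≤ 183.6 − 83.3 − 88.5 = 11.8.
Intersecting the two: 5.2 < c ≤ 11.8.

5.2 < c ≤ 11.8 ft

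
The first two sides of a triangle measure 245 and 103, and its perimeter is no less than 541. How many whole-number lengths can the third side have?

Triangle inequality: 142 < x < 348. Perimeter ≥ 541 gives x ≥ 541 − 245 − 103 = 193.
So 193 ≤ x < 348; integers 193 through 347: 155 values.

155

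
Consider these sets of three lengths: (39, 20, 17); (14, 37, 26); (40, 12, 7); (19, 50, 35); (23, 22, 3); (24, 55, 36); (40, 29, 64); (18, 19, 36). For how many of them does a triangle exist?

(17,20,39): 17+20 ≤ 39 → not valid
(14,26,37): 14+26 > 37 → valid
(7,12,40): 7+12 ≤ 40 → not valid
(19,35,50): 19+35 > 50 → valid
(3,22,23): 3+22 > 23 → valid
(24,36,55): 24+36 > 55 → valid
(29,40,64): 29+40 > 64 → valid
(18,19,36): 18+19 > 36 → valid
6 of the 8 triples form a triangle.

6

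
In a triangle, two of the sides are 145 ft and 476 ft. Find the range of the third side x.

By the triangle inequality, x must be less than 145 + 476 = 621 and greater than |145 − 476| = 331.

331 < x < 621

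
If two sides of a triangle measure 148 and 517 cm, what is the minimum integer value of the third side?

370

The third side must be strictly greater than |148 − 517| = 369.
The smallest integer above 369 is 370.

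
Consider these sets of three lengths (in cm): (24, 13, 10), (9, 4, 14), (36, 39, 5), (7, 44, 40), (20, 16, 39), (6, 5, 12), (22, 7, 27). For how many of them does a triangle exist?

3

(10,13,24): 10+13 ≤ 24 → not valid
(4,9,14): 4+9 ≤ 14 → not valid
(5,36,39): 5+36 > 39 → valid
(7,40,44): 7+40 > 44 → valid
(16,20,39): 16+20 ≤ 39 → not valid
(5,6,12): 5+6 ≤ 12 → not valid
(7,22,27): 7+22 > 27 → valid
3 of the 7 triples form a triangle.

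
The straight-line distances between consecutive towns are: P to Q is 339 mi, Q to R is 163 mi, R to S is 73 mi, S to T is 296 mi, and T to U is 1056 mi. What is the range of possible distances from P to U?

185 ≤ PU ≤ 1927 mi

The maximum is all hops collinear in one direction: 339 + 163 + 73 + 296 + 1056 = 1927.
The longest hop is 1056; the others sum to 871. Folding the others back against it leaves at least 1056 − 871 = 185.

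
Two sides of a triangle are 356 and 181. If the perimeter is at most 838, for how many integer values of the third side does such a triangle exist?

Triangle inequality: 175 < x < 537. Perimeter ≤ 838 gives x ≤ 838 − 356 − 181 = 301.
So 175 < x ≤ 301; integers 176 through 301: 126 values.

126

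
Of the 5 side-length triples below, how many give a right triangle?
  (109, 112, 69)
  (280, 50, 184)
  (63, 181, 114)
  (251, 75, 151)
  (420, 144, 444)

(109,112,69): 69²+109² = 16642 > 12544 = 112² → acute
(280,50,184): 50+184 ≤ 280, not a triangle
(63,181,114): 63+114 ≤ 181, not a triangle
(251,75,151): 75+151 ≤ 251, not a triangle
(420,144,444): 144²+420² = 197136 = 444² → right
1 of the 5 is right.

1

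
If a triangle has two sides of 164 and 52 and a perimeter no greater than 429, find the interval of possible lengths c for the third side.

Triangle inequality alone gives 112 < c < 216.
The perimeter condition gives c ≤ 429 − 164 − 52 = 213.
Intersecting the two: 112 < c ≤ 213.

112 < c ≤ 213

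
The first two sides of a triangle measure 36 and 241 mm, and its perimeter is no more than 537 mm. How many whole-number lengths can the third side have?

Triangle inequality: 205 < x < 277. Perimeter ≤ 537 gives x ≤ 537 − 36 − 241 = 260.
So 205 < x ≤ 260; integers 206 through 260: 55 values.

55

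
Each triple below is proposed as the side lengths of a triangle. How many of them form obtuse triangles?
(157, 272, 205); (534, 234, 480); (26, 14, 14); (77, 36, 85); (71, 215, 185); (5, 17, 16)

4

(157,272,205): 157²+205² = 66674 < 73984 = 272² → obtuse
(534,234,480): 234²+480² = 285156 = 534² → right
(26,14,14): 14²+14² = 392 < 676 = 26² → obtuse
(77,36,85): 36²+77² = 7225 = 85² → right
(71,215,185): 71²+185² = 39266 < 46225 = 215² → obtuse
(5,17,16): 5²+16² = 281 < 289 = 17² → obtuse
4 of the 6 are obtuse.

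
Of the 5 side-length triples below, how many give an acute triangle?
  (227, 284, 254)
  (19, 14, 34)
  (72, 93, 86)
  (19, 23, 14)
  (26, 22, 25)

4

(227,284,254): 227²+254² = 116045 > 80656 = 284² → acute
(19,14,34): 14+19 ≤ 34, not a triangle
(72,93,86): 72²+86² = 12580 > 8649 = 93² → acute
(19,23,14): 14²+19² = 557 > 529 = 23² → acute
(26,22,25): 22²+25² = 1109 > 676 = 26² → acute
4 of the 5 are acute.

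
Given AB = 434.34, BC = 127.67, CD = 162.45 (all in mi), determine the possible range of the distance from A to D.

The maximum is all hops collinear in one direction: 434.34 + 127.67 + 162.45 = 724.46.
The longest hop is 434.34; the others sum to 290.12. Folding the others back against it leaves at least 434.34 − 290.12 = 144.22.

144.22 ≤ AD ≤ 724.46 mi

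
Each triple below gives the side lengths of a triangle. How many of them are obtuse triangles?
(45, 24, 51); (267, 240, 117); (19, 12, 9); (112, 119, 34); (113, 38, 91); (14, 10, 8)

4

(45,24,51): 24²+45² = 2601 = 51² → right
(267,240,117): 117²+240² = 71289 = 267² → right
(19,12,9): 9²+12² = 225 < 361 = 19² → obtuse
(112,119,34): 34²+112² = 13700 < 14161 = 119² → obtuse
(113,38,91): 38²+91² = 9725 < 12769 = 113² → obtuse
(14,10,8): 8²+10² = 164 < 196 = 14² → obtuse
4 of the 6 are obtuse.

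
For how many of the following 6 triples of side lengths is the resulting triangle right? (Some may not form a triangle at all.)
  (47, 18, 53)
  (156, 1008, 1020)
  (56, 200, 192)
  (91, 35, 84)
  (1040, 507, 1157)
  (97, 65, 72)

(47,18,53): 18²+47² = 2533 < 2809 = 53² → obtuse
(156,1008,1020): 156²+1008² = 1040400 = 1020² → right
(56,200,192): 56²+192² = 40000 = 200² → right
(91,35,84): 35²+84² = 8281 = 91² → right
(1040,507,1157): 507²+1040² = 1338649 = 1157² → right
(97,65,72): 65²+72² = 9409 = 97² → right
5 of the 6 are right.

5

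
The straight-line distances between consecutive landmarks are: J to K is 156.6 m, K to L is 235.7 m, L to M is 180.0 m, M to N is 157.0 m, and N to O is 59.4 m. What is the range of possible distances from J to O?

The maximum is all hops collinear in one direction: 156.6 + 235.7 + 180.0 + 157.0 + 59.4 = 788.7.
The longest hop is 235.7; the others sum to 553.0. Since 235.7 ≤ 553.0, the path can fold back on itself completely, so the minimum distance is 0.

0 ≤ JO ≤ 788.7 m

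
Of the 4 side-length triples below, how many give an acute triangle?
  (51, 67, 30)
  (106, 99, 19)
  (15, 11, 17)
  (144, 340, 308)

(51,67,30): 30²+51² = 3501 < 4489 = 67² → obtuse
(106,99,19): 19²+99² = 10162 < 11236 = 106² → obtuse
(15,11,17): 11²+15² = 346 > 289 = 17² → acute
(144,340,308): 144²+308² = 115600 = 340² → right
1 of the 4 is acute.

1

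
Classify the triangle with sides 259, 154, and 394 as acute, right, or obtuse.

obtuse

Compare the square of the longest side to the sum of squares of the other two: 154² + 259² = 90797 < 155236 = 394².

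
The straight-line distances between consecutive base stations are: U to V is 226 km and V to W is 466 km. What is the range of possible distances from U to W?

240 ≤ UW ≤ 692 km

By the triangle inequality, |226 − 466| ≤ UW ≤ 226 + 466.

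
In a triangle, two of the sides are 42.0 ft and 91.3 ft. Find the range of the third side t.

By the triangle inequality, t must be less than 42.0 + 91.3 = 133.3 and greater than |42.0 − 91.3| = 49.3.

49.3 < t < 133.3 (ft)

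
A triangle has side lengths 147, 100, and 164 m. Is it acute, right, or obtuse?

acute

Compare the square of the longest side to the sum of squares of the other two: 100² + 147² = 31609 > 26896 = 164².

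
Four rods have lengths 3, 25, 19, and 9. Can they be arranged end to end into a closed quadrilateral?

A quadrilateral exists iff every side is shorter than the sum of the others — equivalently, the longest side is less than the sum of the rest.
Longest side 25 < 31 (sum of the remaining 3), so yes.

Yes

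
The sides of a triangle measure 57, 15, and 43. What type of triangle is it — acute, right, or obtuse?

Compare the square of the longest side to the sum of squares of the other two: 15² + 43² = 2074 < 3249 = 57².

obtuse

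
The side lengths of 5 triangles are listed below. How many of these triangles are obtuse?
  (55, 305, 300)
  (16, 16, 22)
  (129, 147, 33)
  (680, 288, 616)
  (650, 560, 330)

(55,305,300): 55²+300² = 93025 = 305² → right
(16,16,22): 16²+16² = 512 > 484 = 22² → acute
(129,147,33): 33²+129² = 17730 < 21609 = 147² → obtuse
(680,288,616): 288²+616² = 462400 = 680² → right
(650,560,330): 330²+560² = 422500 = 650² → right
1 of the 5 is obtuse.

1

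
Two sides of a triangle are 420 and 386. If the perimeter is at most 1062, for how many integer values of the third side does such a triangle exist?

Triangle inequality: 34 < x < 806. Perimeter ≤ 1062 gives x ≤ 1062 − 420 − 386 = 256.
So 34 < x ≤ 256; integers 35 through 256: 222 values.

222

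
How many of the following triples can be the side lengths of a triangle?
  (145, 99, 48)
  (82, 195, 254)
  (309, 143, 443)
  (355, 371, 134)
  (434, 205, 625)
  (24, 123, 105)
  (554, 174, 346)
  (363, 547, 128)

6

(48,99,145): 48+99 > 145 → valid
(82,195,254): 82+195 > 254 → valid
(143,309,443): 143+309 > 443 → valid
(134,355,371): 134+355 > 371 → valid
(205,434,625): 205+434 > 625 → valid
(24,105,123): 24+105 > 123 → valid
(174,346,554): 174+346 ≤ 554 → not valid
(128,363,547): 128+363 ≤ 547 → not valid
6 of the 8 triples form a triangle.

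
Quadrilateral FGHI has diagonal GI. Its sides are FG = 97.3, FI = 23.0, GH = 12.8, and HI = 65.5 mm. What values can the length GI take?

From triangle FGI: |97.3 − 23.0| < GI < 97.3 + 23.0, i.e. 74.3 < GI < 120.3.
From triangle HGI: 52.7 < GI < 78.3.
Both must hold, so GI lies in the intersection.

74.3 < GI < 78.3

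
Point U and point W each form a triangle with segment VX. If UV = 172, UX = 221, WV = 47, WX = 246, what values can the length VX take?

From triangle UVX: |172 − 221| < VX < 172 + 221, i.e. 49 < VX < 393.
From triangle WVX: 199 < VX < 293.
Both must hold, so VX lies in the intersection.

199 < VX < 293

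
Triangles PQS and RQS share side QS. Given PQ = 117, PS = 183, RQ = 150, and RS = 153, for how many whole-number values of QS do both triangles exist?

233

From triangle PQS: 66 < QS < 300.
From triangle RQS: 3 < QS < 303.
Intersection: 66 < QS < 300, so integers 67 through 299: 233 values.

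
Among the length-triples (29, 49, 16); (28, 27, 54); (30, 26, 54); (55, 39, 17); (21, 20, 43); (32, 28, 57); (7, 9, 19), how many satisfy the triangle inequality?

4

(16,29,49): 16+29 ≤ 49 → not valid
(27,28,54): 27+28 > 54 → valid
(26,30,54): 26+30 > 54 → valid
(17,39,55): 17+39 > 55 → valid
(20,21,43): 20+21 ≤ 43 → not valid
(28,32,57): 28+32 > 57 → valid
(7,9,19): 7+9 ≤ 19 → not valid
4 of the 7 triples form a triangle.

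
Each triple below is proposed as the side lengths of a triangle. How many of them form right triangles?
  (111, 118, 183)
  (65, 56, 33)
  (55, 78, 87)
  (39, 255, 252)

2

(111,118,183): 111²+118² = 26245 < 33489 = 183² → obtuse
(65,56,33): 33²+56² = 4225 = 65² → right
(55,78,87): 55²+78² = 9109 > 7569 = 87² → acute
(39,255,252): 39²+252² = 65025 = 255² → right
2 of the 4 are right.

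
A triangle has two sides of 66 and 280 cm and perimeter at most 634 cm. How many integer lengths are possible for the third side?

Triangle inequality: 214 < x < 346. Perimeter ≤ 634 gives x ≤ 634 − 66 − 280 = 288.
So 214 < x ≤ 288; integers 215 through 288: 74 values.

74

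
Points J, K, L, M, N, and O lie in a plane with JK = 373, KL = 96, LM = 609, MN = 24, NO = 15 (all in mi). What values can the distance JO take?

The maximum is all hops collinear in one direction: 373 + 96 + 609 + 24 + 15 = 1117.
The longest hop is 609; the others sum to 508. Folding the others back against it leaves at least 609 − 508 = 101.

101 ≤ JO ≤ 1117 mi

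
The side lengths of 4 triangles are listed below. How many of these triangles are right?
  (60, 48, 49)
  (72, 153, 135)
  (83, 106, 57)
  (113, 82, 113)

(60,48,49): 48²+49² = 4705 > 3600 = 60² → acute
(72,153,135): 72²+135² = 23409 = 153² → right
(83,106,57): 57²+83² = 10138 < 11236 = 106² → obtuse
(113,82,113): 82²+113² = 19493 > 12769 = 113² → acute
1 of the 4 is right.

1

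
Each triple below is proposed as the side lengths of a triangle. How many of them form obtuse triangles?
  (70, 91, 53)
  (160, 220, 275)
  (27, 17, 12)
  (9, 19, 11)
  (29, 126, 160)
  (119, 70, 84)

5

(70,91,53): 53²+70² = 7709 < 8281 = 91² → obtuse
(160,220,275): 160²+220² = 74000 < 75625 = 275² → obtuse
(27,17,12): 12²+17² = 433 < 729 = 27² → obtuse
(9,19,11): 9²+11² = 202 < 361 = 19² → obtuse
(29,126,160): 29+126 ≤ 160, not a triangle
(119,70,84): 70²+84² = 11956 < 14161 = 119² → obtuse
5 of the 6 are obtuse.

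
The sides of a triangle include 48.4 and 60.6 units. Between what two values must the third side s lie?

By the triangle inequality, s must be less than 48.4 + 60.6 = 109.0 and greater than |48.4 − 60.6| = 12.2.

12.2 < s < 109.0 (units)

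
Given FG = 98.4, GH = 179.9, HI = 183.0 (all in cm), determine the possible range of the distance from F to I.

The maximum is all hops collinear in one direction: 98.4 + 179.9 + 183.0 = 461.3.
The longest hop is 183.0; the others sum to 278.3. Since 183.0 ≤ 278.3, the path can fold back on itself completely, so the minimum distance is 0.

0 ≤ FI ≤ 461.3 cm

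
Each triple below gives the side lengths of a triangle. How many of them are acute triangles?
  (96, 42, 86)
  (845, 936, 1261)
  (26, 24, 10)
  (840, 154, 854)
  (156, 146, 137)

1

(96,42,86): 42²+86² = 9160 < 9216 = 96² → obtuse
(845,936,1261): 845²+936² = 1590121 = 1261² → right
(26,24,10): 10²+24² = 676 = 26² → right
(840,154,854): 154²+840² = 729316 = 854² → right
(156,146,137): 137²+146² = 40085 > 24336 = 156² → acute
1 of the 5 is acute.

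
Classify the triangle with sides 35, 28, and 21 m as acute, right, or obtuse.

Compare the square of the longest side to the sum of squares of the other two: 21² + 28² = 1225 = 35².

right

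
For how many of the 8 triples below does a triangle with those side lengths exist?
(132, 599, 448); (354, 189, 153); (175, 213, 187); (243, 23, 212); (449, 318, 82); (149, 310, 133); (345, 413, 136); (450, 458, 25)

(132,448,599): 132+448 ≤ 599 → not valid
(153,189,354): 153+189 ≤ 354 → not valid
(175,187,213): 175+187 > 213 → valid
(23,212,243): 23+212 ≤ 243 → not valid
(82,318,449): 82+318 ≤ 449 → not valid
(133,149,310): 133+149 ≤ 310 → not valid
(136,345,413): 136+345 > 413 → valid
(25,450,458): 25+450 > 458 → valid
3 of the 8 triples form a triangle.

3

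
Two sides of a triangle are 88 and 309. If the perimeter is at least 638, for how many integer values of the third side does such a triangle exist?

Triangle inequality: 221 < x < 397. Perimeter ≥ 638 gives x ≥ 638 − 88 − 309 = 241.
So 241 ≤ x < 397; integers 241 through 396: 156 values.

156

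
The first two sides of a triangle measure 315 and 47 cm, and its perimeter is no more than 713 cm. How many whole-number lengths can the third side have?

Triangle inequality: 268 < x < 362. Perimeter ≤ 713 gives x ≤ 713 − 315 − 47 = 351.
So 268 < x ≤ 351; integers 269 through 351: 83 values.

83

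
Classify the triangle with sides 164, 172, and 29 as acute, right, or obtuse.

Compare the square of the longest side to the sum of squares of the other two: 29² + 164² = 27737 < 29584 = 172².

obtuse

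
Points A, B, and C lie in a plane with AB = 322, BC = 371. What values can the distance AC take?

By the triangle inequality, |322 − 371| ≤ AC ≤ 322 + 371.

49 ≤ AC ≤ 693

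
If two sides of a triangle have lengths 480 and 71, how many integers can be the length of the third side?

The third side lies in the open interval (409, 551).
Integers from 410 to 550 inclusive: 550 − 410 + 1 = 141.

141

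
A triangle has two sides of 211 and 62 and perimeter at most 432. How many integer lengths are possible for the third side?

10

Triangle inequality: 149 < x < 273. Perimeter ≤ 432 gives x ≤ 432 − 211 − 62 = 159.
So 149 < x ≤ 159; integers 150 through 159: 10 values.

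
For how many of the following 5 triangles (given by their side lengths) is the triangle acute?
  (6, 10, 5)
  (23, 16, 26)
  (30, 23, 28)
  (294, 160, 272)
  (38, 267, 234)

(6,10,5): 5²+6² = 61 < 100 = 10² → obtuse
(23,16,26): 16²+23² = 785 > 676 = 26² → acute
(30,23,28): 23²+28² = 1313 > 900 = 30² → acute
(294,160,272): 160²+272² = 99584 > 86436 = 294² → acute
(38,267,234): 38²+234² = 56200 < 71289 = 267² → obtuse
3 of the 5 are acute.

3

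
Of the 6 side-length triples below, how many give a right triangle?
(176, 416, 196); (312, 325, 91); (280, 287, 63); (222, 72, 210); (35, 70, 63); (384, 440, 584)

(176,416,196): 176+196 ≤ 416, not a triangle
(312,325,91): 91²+312² = 105625 = 325² → right
(280,287,63): 63²+280² = 82369 = 287² → right
(222,72,210): 72²+210² = 49284 = 222² → right
(35,70,63): 35²+63² = 5194 > 4900 = 70² → acute
(384,440,584): 384²+440² = 341056 = 584² → right
4 of the 6 are right.

4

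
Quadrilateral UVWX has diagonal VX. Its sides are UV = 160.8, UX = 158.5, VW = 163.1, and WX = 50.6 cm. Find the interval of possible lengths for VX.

From triangle UVX: |160.8 − 158.5| < VX < 160.8 + 158.5, i.e. 2.3 < VX < 319.3.
From triangle WVX: 112.5 < VX < 213.7.
Both must hold, so VX lies in the intersection.

112.5 < VX < 213.7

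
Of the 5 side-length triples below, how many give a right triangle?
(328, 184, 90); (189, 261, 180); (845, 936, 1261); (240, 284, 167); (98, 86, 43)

2

(328,184,90): 90+184 ≤ 328, not a triangle
(189,261,180): 180²+189² = 68121 = 261² → right
(845,936,1261): 845²+936² = 1590121 = 1261² → right
(240,284,167): 167²+240² = 85489 > 80656 = 284² → acute
(98,86,43): 43²+86² = 9245 < 9604 = 98² → obtuse
2 of the 5 are right.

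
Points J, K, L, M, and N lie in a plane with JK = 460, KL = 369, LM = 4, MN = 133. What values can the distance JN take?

The maximum is all hops collinear in one direction: 460 + 369 + 4 + 133 = 966.
The longest hop is 460; the others sum to 506. Since 460 ≤ 506, the path can fold back on itself completely, so the minimum distance is 0.

0 ≤ JN ≤ 966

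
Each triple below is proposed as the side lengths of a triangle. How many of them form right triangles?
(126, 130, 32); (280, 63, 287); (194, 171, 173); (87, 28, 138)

(126,130,32): 32²+126² = 16900 = 130² → right
(280,63,287): 63²+280² = 82369 = 287² → right
(194,171,173): 171²+173² = 59170 > 37636 = 194² → acute
(87,28,138): 28+87 ≤ 138, not a triangle
2 of the 4 are right.

2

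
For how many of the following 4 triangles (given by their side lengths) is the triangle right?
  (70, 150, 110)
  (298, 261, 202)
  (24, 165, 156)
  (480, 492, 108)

1

(70,150,110): 70²+110² = 17000 < 22500 = 150² → obtuse
(298,261,202): 202²+261² = 108925 > 88804 = 298² → acute
(24,165,156): 24²+156² = 24912 < 27225 = 165² → obtuse
(480,492,108): 108²+480² = 242064 = 492² → right
1 of the 4 is right.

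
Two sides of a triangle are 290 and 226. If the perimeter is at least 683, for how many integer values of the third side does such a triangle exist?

349

Triangle inequality: 64 < x < 516. Perimeter ≥ 683 gives x ≥ 683 − 290 − 226 = 167.
So 167 ≤ x < 516; integers 167 through 515: 349 values.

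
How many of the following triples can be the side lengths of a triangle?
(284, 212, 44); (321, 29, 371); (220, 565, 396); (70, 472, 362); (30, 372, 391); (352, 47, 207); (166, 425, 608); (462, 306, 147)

(44,212,284): 44+212 ≤ 284 → not valid
(29,321,371): 29+321 ≤ 371 → not valid
(220,396,565): 220+396 > 565 → valid
(70,362,472): 70+362 ≤ 472 → not valid
(30,372,391): 30+372 > 391 → valid
(47,207,352): 47+207 ≤ 352 → not valid
(166,425,608): 166+425 ≤ 608 → not valid
(147,306,462): 147+306 ≤ 462 → not valid
2 of the 8 triples form a triangle.

2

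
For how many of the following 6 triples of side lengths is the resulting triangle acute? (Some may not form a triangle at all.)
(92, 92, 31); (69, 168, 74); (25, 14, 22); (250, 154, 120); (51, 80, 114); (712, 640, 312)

(92,92,31): 31²+92² = 9425 > 8464 = 92² → acute
(69,168,74): 69+74 ≤ 168, not a triangle
(25,14,22): 14²+22² = 680 > 625 = 25² → acute
(250,154,120): 120²+154² = 38116 < 62500 = 250² → obtuse
(51,80,114): 51²+80² = 9001 < 12996 = 114² → obtuse
(712,640,312): 312²+640² = 506944 = 712² → right
2 of the 6 are acute.

2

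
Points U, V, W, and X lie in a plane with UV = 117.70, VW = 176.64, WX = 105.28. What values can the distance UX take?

The maximum is all hops collinear in one direction: 117.70 + 176.64 + 105.28 = 399.62.
The longest hop is 176.64; the others sum to 222.98. Since 176.64 ≤ 222.98, the path can fold back on itself completely, so the minimum distance is 0.

0 ≤ UX ≤ 399.62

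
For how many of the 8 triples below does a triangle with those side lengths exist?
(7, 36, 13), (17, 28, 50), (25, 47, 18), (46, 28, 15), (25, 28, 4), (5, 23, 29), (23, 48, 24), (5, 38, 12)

(7,13,36): 7+13 ≤ 36 → not valid
(17,28,50): 17+28 ≤ 50 → not valid
(18,25,47): 18+25 ≤ 47 → not valid
(15,28,46): 15+28 ≤ 46 → not valid
(4,25,28): 4+25 > 28 → valid
(5,23,29): 5+23 ≤ 29 → not valid
(23,24,48): 23+24 ≤ 48 → not valid
(5,12,38): 5+12 ≤ 38 → not valid
1 of the 8 triples forms a triangle.

1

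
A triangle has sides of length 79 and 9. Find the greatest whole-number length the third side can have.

87

The third side must be strictly less than 79 + 9 = 88.
The largest integer below 88 is 87.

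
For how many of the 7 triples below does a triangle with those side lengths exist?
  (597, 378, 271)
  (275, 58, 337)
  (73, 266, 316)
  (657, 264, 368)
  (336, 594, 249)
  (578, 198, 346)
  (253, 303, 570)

2

(271,378,597): 271+378 > 597 → valid
(58,275,337): 58+275 ≤ 337 → not valid
(73,266,316): 73+266 > 316 → valid
(264,368,657): 264+368 ≤ 657 → not valid
(249,336,594): 249+336 ≤ 594 → not valid
(198,346,578): 198+346 ≤ 578 → not valid
(253,303,570): 253+303 ≤ 570 → not valid
2 of the 7 triples form a triangle.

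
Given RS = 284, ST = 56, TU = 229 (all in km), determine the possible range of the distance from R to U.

0 ≤ RU ≤ 569 km

The maximum is all hops collinear in one direction: 284 + 56 + 229 = 569.
The longest hop is 284; the others sum to 285. Since 284 ≤ 285, the path can fold back on itself completely, so the minimum distance is 0.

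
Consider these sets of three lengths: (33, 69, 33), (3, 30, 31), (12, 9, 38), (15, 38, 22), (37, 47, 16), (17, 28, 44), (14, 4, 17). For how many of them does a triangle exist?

4

(33,33,69): 33+33 ≤ 69 → not valid
(3,30,31): 3+30 > 31 → valid
(9,12,38): 9+12 ≤ 38 → not valid
(15,22,38): 15+22 ≤ 38 → not valid
(16,37,47): 16+37 > 47 → valid
(17,28,44): 17+28 > 44 → valid
(4,14,17): 4+14 > 17 → valid
4 of the 7 triples form a triangle.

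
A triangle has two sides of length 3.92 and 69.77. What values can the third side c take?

65.85 < c < 73.69

By the triangle inequality, c must be less than 3.92 + 69.77 = 73.69 and greater than |3.92 − 69.77| = 65.85.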